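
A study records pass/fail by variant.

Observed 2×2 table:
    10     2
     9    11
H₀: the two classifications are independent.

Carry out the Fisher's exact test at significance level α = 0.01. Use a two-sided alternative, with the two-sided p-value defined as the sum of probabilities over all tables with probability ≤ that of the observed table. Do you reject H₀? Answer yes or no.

reject H₀: no

Margins: r₁=12, r₂=20, c₁=19, c₂=13, n=32
p_obs = C(12,10)·C(20,9)/C(32,19); sum pmf over tables with pmf ≤ p_obs
p-value (two-sided) = 0.06187
At α=0.01: p ≥ α → fail to reject H₀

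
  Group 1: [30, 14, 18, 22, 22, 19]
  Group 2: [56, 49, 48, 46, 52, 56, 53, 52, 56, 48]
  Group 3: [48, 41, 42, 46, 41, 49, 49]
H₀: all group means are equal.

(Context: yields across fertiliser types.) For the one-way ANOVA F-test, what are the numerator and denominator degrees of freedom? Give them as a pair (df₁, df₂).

degrees of freedom = [2, 20]

k = 3 groups, N = 23 total
df = (k−1, N−k) = (3−1, 23−3) = (2, 20)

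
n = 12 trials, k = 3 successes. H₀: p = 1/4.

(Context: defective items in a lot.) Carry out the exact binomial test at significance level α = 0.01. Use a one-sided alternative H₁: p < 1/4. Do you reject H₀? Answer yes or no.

reject H₀: no

Exact binomial: n=12, k=3, p₀=1/4=0.2500
P(X≤3) from Σ C(n,i)·p₀^i·(1−p₀)^(n−i)
p-value (one-sided, H₁ less) = 0.64878
At α=0.01: p ≥ α → fail to reject H₀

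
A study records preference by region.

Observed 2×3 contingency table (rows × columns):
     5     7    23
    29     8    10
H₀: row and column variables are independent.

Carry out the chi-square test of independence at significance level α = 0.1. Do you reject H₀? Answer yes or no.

Row totals [35, 47], col totals [34, 15, 33], n=82
χ² = (5−14.51)²/14.51 + (7−6.40)²/6.40 + (23−14.09)²/14.09 + (29−19.49)²/19.49 + (8−8.60)²/8.60 + (10−18.91)²/18.91 = 20.8188
df = 2
p-value (upper-tail) = 0.00003
At α=0.1: p < α → reject H₀

reject H₀: yes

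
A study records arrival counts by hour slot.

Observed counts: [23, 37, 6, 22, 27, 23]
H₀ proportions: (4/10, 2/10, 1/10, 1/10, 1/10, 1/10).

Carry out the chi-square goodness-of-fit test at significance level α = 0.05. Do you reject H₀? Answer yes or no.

n = 138; E_i = n·p_i = [55.20, 27.60, 13.80, 13.80, 13.80, 13.80]
χ² = (23−55.20)²/55.20 + (37−27.60)²/27.60 + (6−13.80)²/13.80 + (22−13.80)²/13.80 + (27−13.80)²/13.80 + (23−13.80)²/13.80 = 50.0254
df = 5
p-value (upper-tail) = 0.00000
At α=0.05: p < α → reject H₀

reject H₀: yes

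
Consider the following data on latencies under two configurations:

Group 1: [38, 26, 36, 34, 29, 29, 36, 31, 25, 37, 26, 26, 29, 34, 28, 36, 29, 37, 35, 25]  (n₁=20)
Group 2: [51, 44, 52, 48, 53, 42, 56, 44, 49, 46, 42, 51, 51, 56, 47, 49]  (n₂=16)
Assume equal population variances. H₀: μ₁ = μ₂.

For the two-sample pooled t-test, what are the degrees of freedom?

df = n₁ + n₂ − 2 = 20 + 16 − 2 = 34

degrees of freedom = 34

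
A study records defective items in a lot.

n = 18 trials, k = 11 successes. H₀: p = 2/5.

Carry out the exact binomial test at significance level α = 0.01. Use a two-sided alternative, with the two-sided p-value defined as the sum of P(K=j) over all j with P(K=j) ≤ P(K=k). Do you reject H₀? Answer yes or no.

Exact binomial: n=18, k=11, p₀=2/5=0.4000
P(X=j) = C(n,j)·p₀^j·(1−p₀)^(n−j); p = Σ P(X=j) over j with P(X=j) ≤ P(X=11)
p-value (two-sided) = 0.09043
At α=0.01: p ≥ α → fail to reject H₀

reject H₀: no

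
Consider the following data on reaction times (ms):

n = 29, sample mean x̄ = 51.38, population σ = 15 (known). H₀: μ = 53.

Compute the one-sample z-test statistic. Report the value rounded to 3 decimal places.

test statistic = -0.582

SE = σ/√n = 15/√29 = 2.7854
z = (x̄−μ₀)/SE = (51.38−53)/2.7854 = -0.5816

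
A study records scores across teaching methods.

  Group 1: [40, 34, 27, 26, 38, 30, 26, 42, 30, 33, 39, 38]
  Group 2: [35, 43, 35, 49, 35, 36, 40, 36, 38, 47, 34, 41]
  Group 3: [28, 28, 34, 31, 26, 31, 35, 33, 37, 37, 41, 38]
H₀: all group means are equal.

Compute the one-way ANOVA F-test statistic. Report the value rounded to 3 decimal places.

test statistic = 4.862

Group means [33.58, 39.08, 33.25], grand mean 35.306
SSB = Σnᵢ(x̄ᵢ−x̄)² = 257.556; SSW = ΣΣ(x−x̄ᵢ)² = 874.083
MSB = 257.556/2 = 128.7778; MSW = 874.083/33 = 26.4874
F = MSB/MSW = 4.8619
df = (2, 33)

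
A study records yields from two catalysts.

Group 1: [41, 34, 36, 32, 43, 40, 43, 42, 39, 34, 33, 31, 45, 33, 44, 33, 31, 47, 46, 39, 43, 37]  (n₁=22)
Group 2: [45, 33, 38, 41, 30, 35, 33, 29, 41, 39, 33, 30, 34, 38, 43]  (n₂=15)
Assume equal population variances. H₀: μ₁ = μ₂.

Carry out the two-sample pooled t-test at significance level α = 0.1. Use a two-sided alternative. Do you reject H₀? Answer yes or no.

reject H₀: no

x̄₁=38.455, s₁=5.244, n₁=22
x̄₂=36.133, s₂=4.998, n₂=15
s_p² = [21·5.244² + 14·4.998²]/35 = 26.4911
SE = √(s_p²·(1/22+1/15)) = 1.7234
t = (38.455−36.133)/1.7234 = 1.3469
df = 35
p-value (two-sided) = 0.18668
At α=0.1: p ≥ α → fail to reject H₀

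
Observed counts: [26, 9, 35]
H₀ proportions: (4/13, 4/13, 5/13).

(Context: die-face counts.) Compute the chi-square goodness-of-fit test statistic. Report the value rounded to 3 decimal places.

test statistic = 10.646

n = 70; E_i = n·p_i = [21.54, 21.54, 26.92]
χ² = (26−21.54)²/21.54 + (9−21.54)²/21.54 + (35−26.92)²/26.92 = 10.6464
df = 2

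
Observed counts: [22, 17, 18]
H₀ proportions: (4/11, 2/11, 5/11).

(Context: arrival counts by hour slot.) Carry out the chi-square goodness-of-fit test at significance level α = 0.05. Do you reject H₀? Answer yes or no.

reject H₀: yes

n = 57; E_i = n·p_i = [20.73, 10.36, 25.91]
χ² = (22−20.73)²/20.73 + (17−10.36)²/10.36 + (18−25.91)²/25.91 = 6.7421
df = 2
p-value (upper-tail) = 0.03435
At α=0.05: p < α → reject H₀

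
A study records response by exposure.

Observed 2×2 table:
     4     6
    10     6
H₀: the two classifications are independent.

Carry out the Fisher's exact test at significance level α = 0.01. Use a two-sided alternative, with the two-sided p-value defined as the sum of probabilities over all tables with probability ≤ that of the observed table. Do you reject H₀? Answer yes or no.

Margins: r₁=10, r₂=16, c₁=14, c₂=12, n=26
p_obs = C(10,4)·C(16,10)/C(26,14); sum pmf over tables with pmf ≤ p_obs
p-value (two-sided) = 0.42164
At α=0.01: p ≥ α → fail to reject H₀

reject H₀: no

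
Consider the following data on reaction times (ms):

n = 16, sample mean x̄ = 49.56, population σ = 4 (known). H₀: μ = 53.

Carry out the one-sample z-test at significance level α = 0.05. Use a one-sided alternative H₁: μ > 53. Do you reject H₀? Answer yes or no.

reject H₀: no

SE = σ/√n = 4/√16 = 1.0000
z = (x̄−μ₀)/SE = (49.56−53)/1.0000 = -3.4400
p-value (one-sided, H₁ greater) = 0.99971
At α=0.05: p ≥ α → fail to reject H₀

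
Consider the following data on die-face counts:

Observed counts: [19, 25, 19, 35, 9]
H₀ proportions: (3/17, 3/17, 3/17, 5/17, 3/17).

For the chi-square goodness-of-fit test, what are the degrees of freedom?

df = k − 1 = 5 − 1 = 4

degrees of freedom = 4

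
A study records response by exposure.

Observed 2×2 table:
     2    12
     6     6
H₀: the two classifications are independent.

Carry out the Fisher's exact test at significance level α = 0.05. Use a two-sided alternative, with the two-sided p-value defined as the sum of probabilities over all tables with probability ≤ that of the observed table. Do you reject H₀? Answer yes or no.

reject H₀: no

Margins: r₁=14, r₂=12, c₁=8, c₂=18, n=26
p_obs = C(14,2)·C(12,6)/C(26,8); sum pmf over tables with pmf ≤ p_obs
p-value (two-sided) = 0.08952
At α=0.05: p ≥ α → fail to reject H₀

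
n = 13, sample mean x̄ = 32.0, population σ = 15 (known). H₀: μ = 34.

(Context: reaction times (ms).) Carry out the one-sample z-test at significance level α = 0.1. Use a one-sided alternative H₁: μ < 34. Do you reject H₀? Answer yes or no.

reject H₀: no

SE = σ/√n = 15/√13 = 4.1603
z = (x̄−μ₀)/SE = (32.0−34)/4.1603 = -0.4807
p-value (one-sided, H₁ less) = 0.31535
At α=0.1: p ≥ α → fail to reject H₀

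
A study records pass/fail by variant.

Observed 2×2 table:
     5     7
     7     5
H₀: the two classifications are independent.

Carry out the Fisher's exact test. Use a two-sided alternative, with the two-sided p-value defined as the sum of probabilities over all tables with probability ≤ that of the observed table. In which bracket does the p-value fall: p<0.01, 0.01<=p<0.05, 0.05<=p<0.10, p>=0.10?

Margins: r₁=12, r₂=12, c₁=12, c₂=12, n=24
p_obs = C(12,5)·C(12,7)/C(24,12); sum pmf over tables with pmf ≤ p_obs
p-value (two-sided) = 0.68427
→ bracket: p>=0.10

p-value bracket: p>=0.10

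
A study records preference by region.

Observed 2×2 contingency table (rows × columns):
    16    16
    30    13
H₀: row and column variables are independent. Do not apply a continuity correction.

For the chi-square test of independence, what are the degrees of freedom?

degrees of freedom = 1

df = (r−1)(c−1) = (2−1)·(2−1) = 1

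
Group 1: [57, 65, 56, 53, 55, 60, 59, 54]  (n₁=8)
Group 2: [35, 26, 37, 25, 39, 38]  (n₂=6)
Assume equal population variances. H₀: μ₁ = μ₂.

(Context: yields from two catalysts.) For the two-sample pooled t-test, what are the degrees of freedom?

degrees of freedom = 12

df = n₁ + n₂ − 2 = 8 + 6 − 2 = 12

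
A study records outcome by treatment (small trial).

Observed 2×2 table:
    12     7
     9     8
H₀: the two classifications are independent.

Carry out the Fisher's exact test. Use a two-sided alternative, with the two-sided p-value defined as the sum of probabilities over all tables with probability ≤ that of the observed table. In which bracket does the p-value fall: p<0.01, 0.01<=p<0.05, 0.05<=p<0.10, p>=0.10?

p-value bracket: p>=0.10

Margins: r₁=19, r₂=17, c₁=21, c₂=15, n=36
p_obs = C(19,12)·C(17,9)/C(36,21); sum pmf over tables with pmf ≤ p_obs
p-value (two-sided) = 0.73600
→ bracket: p>=0.10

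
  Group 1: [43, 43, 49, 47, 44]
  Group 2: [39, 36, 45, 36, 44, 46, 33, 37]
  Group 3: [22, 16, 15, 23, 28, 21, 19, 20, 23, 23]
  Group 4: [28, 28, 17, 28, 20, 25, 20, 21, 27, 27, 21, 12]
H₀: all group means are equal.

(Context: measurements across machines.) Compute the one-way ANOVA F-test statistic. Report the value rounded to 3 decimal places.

test statistic = 55.099

Group means [45.20, 39.50, 21.00, 22.83], grand mean 29.314
SSB = Σnᵢ(x̄ᵢ−x̄)² = 3287.076; SSW = ΣΣ(x−x̄ᵢ)² = 616.467
MSB = 3287.076/3 = 1095.6921; MSW = 616.467/31 = 19.8860
F = MSB/MSW = 55.0986
df = (3, 31)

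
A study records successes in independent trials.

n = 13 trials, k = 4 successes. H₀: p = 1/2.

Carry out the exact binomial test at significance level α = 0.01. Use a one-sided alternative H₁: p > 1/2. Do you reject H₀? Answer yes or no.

reject H₀: no

Exact binomial: n=13, k=4, p₀=1/2=0.5000
P(X≥4) from Σ C(n,i)·p₀^i·(1−p₀)^(n−i)
p-value (one-sided, H₁ greater) = 0.95386
At α=0.01: p ≥ α → fail to reject H₀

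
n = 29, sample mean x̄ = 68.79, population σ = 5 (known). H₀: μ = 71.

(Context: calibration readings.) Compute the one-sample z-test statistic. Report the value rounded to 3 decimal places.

test statistic = -2.380

SE = σ/√n = 5/√29 = 0.9285
z = (x̄−μ₀)/SE = (68.79−71)/0.9285 = -2.3802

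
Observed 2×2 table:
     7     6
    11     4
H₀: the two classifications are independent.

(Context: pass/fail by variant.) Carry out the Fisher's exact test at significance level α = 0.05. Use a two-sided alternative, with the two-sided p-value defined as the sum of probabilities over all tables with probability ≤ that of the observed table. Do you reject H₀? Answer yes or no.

reject H₀: no

Margins: r₁=13, r₂=15, c₁=18, c₂=10, n=28
p_obs = C(13,7)·C(15,11)/C(28,18); sum pmf over tables with pmf ≤ p_obs
p-value (two-sided) = 0.43280
At α=0.05: p ≥ α → fail to reject H₀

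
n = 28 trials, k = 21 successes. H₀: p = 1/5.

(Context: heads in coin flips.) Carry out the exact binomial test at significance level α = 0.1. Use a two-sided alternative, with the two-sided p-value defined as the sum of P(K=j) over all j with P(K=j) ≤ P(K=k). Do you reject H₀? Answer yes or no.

reject H₀: yes

Exact binomial: n=28, k=21, p₀=1/5=0.2000
P(X=j) = C(n,j)·p₀^j·(1−p₀)^(n−j); p = Σ P(X=j) over j with P(X=j) ≤ P(X=21)
p-value (two-sided) = 0.00000
At α=0.1: p < α → reject H₀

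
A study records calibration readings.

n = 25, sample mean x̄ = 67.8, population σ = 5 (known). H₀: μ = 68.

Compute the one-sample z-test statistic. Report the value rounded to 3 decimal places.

SE = σ/√n = 5/√25 = 1.0000
z = (x̄−μ₀)/SE = (67.8−68)/1.0000 = -0.2000

test statistic = -0.200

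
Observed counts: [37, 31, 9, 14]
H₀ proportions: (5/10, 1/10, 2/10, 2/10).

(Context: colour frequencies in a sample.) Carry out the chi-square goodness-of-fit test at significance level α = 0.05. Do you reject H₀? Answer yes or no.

n = 91; E_i = n·p_i = [45.50, 9.10, 18.20, 18.20]
χ² = (37−45.50)²/45.50 + (31−9.10)²/9.10 + (9−18.20)²/18.20 + (14−18.20)²/18.20 = 59.9121
df = 3
p-value (upper-tail) = 0.00000
At α=0.05: p < α → reject H₀

reject H₀: yes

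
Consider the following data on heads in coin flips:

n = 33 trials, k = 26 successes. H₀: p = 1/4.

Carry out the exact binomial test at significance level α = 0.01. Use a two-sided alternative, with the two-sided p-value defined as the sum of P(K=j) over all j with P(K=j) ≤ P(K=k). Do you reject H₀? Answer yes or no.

reject H₀: yes

Exact binomial: n=33, k=26, p₀=1/4=0.2500
P(X=j) = C(n,j)·p₀^j·(1−p₀)^(n−j); p = Σ P(X=j) over j with P(X=j) ≤ P(X=26)
p-value (two-sided) = 0.00000
At α=0.01: p < α → reject H₀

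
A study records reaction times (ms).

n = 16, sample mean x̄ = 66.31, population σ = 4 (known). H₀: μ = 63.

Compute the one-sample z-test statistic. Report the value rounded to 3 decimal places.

SE = σ/√n = 4/√16 = 1.0000
z = (x̄−μ₀)/SE = (66.31−63)/1.0000 = 3.3100

test statistic = 3.310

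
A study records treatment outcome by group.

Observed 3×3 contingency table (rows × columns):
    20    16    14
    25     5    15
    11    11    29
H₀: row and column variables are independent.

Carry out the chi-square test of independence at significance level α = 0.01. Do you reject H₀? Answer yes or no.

reject H₀: yes

Row totals [50, 45, 51], col totals [56, 32, 58], n=146
χ² = (20−19.18)²/19.18 + (16−10.96)²/10.96 + (14−19.86)²/19.86 + (25−17.26)²/17.26 + (5−9.86)²/9.86 + (15−17.88)²/17.88 + (11−19.56)²/19.56 + (11−11.18)²/11.18 + (29−20.26)²/20.26 = 17.9361
df = 4
p-value (upper-tail) = 0.00127
At α=0.01: p < α → reject H₀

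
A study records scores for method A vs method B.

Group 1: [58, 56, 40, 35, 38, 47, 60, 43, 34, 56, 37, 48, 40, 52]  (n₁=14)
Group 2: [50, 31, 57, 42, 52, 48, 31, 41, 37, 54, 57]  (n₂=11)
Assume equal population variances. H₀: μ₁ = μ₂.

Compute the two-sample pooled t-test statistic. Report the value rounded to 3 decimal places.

test statistic = 0.145

x̄₁=46.000, s₁=9.081, n₁=14
x̄₂=45.455, s₂=9.647, n₂=11
s_p² = [13·9.081² + 10·9.647²]/23 = 87.0751
SE = √(s_p²·(1/14+1/11)) = 3.7597
t = (46.000−45.455)/3.7597 = 0.1451
df = 23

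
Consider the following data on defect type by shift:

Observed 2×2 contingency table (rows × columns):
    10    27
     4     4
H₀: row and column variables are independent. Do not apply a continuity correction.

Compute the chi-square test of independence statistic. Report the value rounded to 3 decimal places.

Row totals [37, 8], col totals [14, 31], n=45
χ² = (10−11.51)²/11.51 + (27−25.49)²/25.49 + (4−2.49)²/2.49 + (4−5.51)²/5.51 = 1.6198
df = 1

test statistic = 1.620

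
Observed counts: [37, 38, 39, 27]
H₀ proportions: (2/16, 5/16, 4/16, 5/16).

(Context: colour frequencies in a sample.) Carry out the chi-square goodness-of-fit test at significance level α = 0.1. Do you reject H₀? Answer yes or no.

reject H₀: yes

n = 141; E_i = n·p_i = [17.62, 44.06, 35.25, 44.06]
χ² = (37−17.62)²/17.62 + (38−44.06)²/44.06 + (39−35.25)²/35.25 + (27−44.06)²/44.06 = 29.1390
df = 3
p-value (upper-tail) = 0.00000
At α=0.1: p < α → reject H₀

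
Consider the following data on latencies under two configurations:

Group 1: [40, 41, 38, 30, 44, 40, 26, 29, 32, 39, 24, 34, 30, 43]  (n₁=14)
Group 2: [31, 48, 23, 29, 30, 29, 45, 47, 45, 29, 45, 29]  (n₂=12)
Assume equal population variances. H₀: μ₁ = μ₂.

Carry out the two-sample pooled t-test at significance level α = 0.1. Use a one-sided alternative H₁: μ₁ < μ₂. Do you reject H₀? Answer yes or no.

x̄₁=35.000, s₁=6.528, n₁=14
x̄₂=35.833, s₂=9.213, n₂=12
s_p² = [13·6.528² + 11·9.213²]/24 = 61.9861
SE = √(s_p²·(1/14+1/12)) = 3.0973
t = (35.000−35.833)/3.0973 = -0.2691
df = 24
p-value (one-sided, H₁ less) = 0.39509
At α=0.1: p ≥ α → fail to reject H₀

reject H₀: no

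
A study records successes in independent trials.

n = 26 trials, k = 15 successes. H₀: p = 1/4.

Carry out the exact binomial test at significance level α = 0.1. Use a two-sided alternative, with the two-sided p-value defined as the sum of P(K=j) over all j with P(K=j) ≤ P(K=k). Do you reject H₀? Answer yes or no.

reject H₀: yes

Exact binomial: n=26, k=15, p₀=1/4=0.2500
P(X=j) = C(n,j)·p₀^j·(1−p₀)^(n−j); p = Σ P(X=j) over j with P(X=j) ≤ P(X=15)
p-value (two-sided) = 0.00039
At α=0.1: p < α → reject H₀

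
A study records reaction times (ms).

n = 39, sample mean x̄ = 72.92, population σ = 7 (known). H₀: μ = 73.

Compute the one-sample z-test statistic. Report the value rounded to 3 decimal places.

SE = σ/√n = 7/√39 = 1.1209
z = (x̄−μ₀)/SE = (72.92−73)/1.1209 = -0.0714

test statistic = -0.071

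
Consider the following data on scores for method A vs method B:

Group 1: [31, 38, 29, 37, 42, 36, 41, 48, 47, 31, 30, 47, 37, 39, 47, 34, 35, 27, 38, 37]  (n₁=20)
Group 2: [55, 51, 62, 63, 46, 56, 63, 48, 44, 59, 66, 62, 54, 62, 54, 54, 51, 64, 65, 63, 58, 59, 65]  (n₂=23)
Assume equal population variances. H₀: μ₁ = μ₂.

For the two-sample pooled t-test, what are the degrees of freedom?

degrees of freedom = 41

df = n₁ + n₂ − 2 = 20 + 23 − 2 = 41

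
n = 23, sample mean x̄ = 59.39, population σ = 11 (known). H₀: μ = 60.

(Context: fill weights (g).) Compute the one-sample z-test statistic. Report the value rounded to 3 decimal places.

SE = σ/√n = 11/√23 = 2.2937
z = (x̄−μ₀)/SE = (59.39−60)/2.2937 = -0.2660

test statistic = -0.266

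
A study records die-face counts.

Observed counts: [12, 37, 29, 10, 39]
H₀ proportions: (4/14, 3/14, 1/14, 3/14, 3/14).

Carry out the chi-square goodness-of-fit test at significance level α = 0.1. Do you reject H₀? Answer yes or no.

reject H₀: yes

n = 127; E_i = n·p_i = [36.29, 27.21, 9.07, 27.21, 27.21]
χ² = (12−36.29)²/36.29 + (37−27.21)²/27.21 + (29−9.07)²/9.07 + (10−27.21)²/27.21 + (39−27.21)²/27.21 = 79.5459
df = 4
p-value (upper-tail) = 0.00000
At α=0.1: p < α → reject H₀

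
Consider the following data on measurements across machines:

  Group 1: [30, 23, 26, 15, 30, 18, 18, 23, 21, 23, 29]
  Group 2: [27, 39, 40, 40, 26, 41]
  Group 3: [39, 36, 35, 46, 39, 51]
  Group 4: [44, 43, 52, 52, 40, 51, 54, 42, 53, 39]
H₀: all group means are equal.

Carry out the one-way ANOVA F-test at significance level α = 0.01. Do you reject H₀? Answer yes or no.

reject H₀: yes

Group means [23.27, 35.50, 41.00, 47.00], grand mean 35.909
SSB = Σnᵢ(x̄ᵢ−x̄)² = 3143.045; SSW = ΣΣ(x−x̄ᵢ)² = 1013.682
MSB = 3143.045/3 = 1047.6818; MSW = 1013.682/29 = 34.9545
F = MSB/MSW = 29.9727
df = (3, 29)
p-value (upper-tail) = 0.00000
At α=0.01: p < α → reject H₀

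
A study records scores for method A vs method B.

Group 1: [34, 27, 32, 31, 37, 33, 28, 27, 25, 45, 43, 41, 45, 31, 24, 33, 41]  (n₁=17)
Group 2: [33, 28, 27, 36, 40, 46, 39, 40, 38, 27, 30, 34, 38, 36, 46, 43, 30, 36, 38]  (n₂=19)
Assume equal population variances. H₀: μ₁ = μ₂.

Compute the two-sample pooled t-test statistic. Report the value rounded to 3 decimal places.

test statistic = -0.992

x̄₁=33.941, s₁=6.932, n₁=17
x̄₂=36.053, s₂=5.835, n₂=19
s_p² = [16·6.932² + 18·5.835²]/34 = 40.6438
SE = √(s_p²·(1/17+1/19)) = 2.1284
t = (33.941−36.053)/2.1284 = -0.9921
df = 34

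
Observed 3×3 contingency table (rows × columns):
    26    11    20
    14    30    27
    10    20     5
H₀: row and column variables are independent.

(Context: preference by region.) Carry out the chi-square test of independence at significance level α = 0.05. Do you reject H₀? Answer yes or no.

reject H₀: yes

Row totals [57, 71, 35], col totals [50, 61, 52], n=163
χ² = (26−17.48)²/17.48 + (11−21.33)²/21.33 + (20−18.18)²/18.18 + (14−21.78)²/21.78 + (30−26.57)²/26.57 + (27−22.65)²/22.65 + (10−10.74)²/10.74 + (20−13.10)²/13.10 + (5−11.17)²/11.17 = 20.4806
df = 4
p-value (upper-tail) = 0.00040
At α=0.05: p < α → reject H₀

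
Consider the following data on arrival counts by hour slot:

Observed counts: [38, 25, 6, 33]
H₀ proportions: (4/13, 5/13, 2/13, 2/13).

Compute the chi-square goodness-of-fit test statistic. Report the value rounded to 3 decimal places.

test statistic = 31.632

n = 102; E_i = n·p_i = [31.38, 39.23, 15.69, 15.69]
χ² = (38−31.38)²/31.38 + (25−39.23)²/39.23 + (6−15.69)²/15.69 + (33−15.69)²/15.69 = 31.6324
df = 3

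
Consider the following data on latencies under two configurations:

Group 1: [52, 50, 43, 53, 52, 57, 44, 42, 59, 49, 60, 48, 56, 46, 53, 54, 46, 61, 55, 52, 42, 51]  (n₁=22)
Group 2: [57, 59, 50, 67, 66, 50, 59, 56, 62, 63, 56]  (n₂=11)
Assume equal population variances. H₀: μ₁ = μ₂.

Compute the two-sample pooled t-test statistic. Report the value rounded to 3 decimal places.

test statistic = -3.574

x̄₁=51.136, s₁=5.693, n₁=22
x̄₂=58.636, s₂=5.662, n₂=11
s_p² = [21·5.693² + 10·5.662²]/31 = 32.2947
SE = √(s_p²·(1/22+1/11)) = 2.0985
t = (51.136−58.636)/2.0985 = -3.5739
df = 31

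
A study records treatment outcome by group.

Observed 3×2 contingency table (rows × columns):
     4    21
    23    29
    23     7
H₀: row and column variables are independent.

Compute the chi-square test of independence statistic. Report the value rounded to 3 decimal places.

Row totals [25, 52, 30], col totals [50, 57], n=107
χ² = (4−11.68)²/11.68 + (21−13.32)²/13.32 + (23−24.30)²/24.30 + (29−27.70)²/27.70 + (23−14.02)²/14.02 + (7−15.98)²/15.98 = 20.4151
df = 2

test statistic = 20.415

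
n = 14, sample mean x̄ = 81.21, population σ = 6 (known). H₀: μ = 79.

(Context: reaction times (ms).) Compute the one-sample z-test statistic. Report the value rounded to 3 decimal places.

SE = σ/√n = 6/√14 = 1.6036
z = (x̄−μ₀)/SE = (81.21−79)/1.6036 = 1.3782

test statistic = 1.378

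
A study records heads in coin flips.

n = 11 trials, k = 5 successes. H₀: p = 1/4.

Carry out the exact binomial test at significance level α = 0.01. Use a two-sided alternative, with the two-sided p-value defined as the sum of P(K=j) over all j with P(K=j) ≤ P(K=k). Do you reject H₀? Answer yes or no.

Exact binomial: n=11, k=5, p₀=1/4=0.2500
P(X=j) = C(n,j)·p₀^j·(1−p₀)^(n−j); p = Σ P(X=j) over j with P(X=j) ≤ P(X=5)
p-value (two-sided) = 0.15686
At α=0.01: p ≥ α → fail to reject H₀

reject H₀: no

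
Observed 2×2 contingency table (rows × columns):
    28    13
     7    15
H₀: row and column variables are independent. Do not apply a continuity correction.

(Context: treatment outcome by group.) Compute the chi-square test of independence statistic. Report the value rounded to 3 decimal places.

Row totals [41, 22], col totals [35, 28], n=63
χ² = (28−22.78)²/22.78 + (13−18.22)²/18.22 + (7−12.22)²/12.22 + (15−9.78)²/9.78 = 7.7144
df = 1

test statistic = 7.714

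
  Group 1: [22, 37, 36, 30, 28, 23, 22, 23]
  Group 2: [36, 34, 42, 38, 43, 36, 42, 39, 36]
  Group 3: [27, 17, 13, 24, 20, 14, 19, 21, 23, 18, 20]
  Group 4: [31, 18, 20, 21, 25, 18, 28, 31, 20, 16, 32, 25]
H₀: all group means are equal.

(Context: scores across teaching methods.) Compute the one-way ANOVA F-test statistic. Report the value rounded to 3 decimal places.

Group means [27.62, 38.44, 19.64, 23.75], grand mean 26.700
SSB = Σnᵢ(x̄ᵢ−x̄)² = 1901.507; SSW = ΣΣ(x−x̄ᵢ)² = 882.893
MSB = 1901.507/3 = 633.8358; MSW = 882.893/36 = 24.5248
F = MSB/MSW = 25.8447
df = (3, 36)

test statistic = 25.845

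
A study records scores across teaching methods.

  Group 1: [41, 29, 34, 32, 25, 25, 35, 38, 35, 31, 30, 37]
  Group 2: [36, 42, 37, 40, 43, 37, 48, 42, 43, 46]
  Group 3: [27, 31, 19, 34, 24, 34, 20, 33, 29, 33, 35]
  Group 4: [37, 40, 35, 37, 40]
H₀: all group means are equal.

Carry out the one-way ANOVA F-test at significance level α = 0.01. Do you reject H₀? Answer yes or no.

Group means [32.67, 41.40, 29.00, 37.80], grand mean 34.579
SSB = Σnᵢ(x̄ᵢ−x̄)² = 903.396; SSW = ΣΣ(x−x̄ᵢ)² = 761.867
MSB = 903.396/3 = 301.1322; MSW = 761.867/34 = 22.4078
F = MSB/MSW = 13.4387
df = (3, 34)
p-value (upper-tail) = 0.00001
At α=0.01: p < α → reject H₀

reject H₀: yes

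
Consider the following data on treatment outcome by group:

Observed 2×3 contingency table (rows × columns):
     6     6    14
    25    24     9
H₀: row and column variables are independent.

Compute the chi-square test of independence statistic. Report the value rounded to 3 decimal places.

Row totals [26, 58], col totals [31, 30, 23], n=84
χ² = (6−9.60)²/9.60 + (6−9.29)²/9.29 + (14−7.12)²/7.12 + (25−21.40)²/21.40 + (24−20.71)²/20.71 + (9−15.88)²/15.88 = 13.2670
df = 2

test statistic = 13.267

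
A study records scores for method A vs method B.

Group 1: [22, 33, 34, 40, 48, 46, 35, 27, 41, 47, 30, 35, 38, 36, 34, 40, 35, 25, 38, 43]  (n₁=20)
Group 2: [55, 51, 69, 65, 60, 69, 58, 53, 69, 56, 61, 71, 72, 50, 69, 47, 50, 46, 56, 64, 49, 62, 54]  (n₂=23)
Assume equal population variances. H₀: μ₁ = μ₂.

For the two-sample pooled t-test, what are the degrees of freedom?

df = n₁ + n₂ − 2 = 20 + 23 − 2 = 41

degrees of freedom = 41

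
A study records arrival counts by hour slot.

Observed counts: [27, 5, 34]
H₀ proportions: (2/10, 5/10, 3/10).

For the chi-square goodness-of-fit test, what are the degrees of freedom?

degrees of freedom = 2

df = k − 1 = 3 − 1 = 2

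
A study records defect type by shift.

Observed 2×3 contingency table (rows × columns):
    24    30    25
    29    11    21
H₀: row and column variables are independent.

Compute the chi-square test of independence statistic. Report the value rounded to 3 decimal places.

Row totals [79, 61], col totals [53, 41, 46], n=140
χ² = (24−29.91)²/29.91 + (30−23.14)²/23.14 + (25−25.96)²/25.96 + (29−23.09)²/23.09 + (11−17.86)²/17.86 + (21−20.04)²/20.04 = 7.4330
df = 2

test statistic = 7.433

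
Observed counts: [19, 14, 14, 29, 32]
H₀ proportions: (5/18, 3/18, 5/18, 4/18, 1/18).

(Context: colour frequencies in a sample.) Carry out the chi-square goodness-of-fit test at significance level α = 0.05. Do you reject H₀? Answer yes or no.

reject H₀: yes

n = 108; E_i = n·p_i = [30.00, 18.00, 30.00, 24.00, 6.00]
χ² = (19−30.00)²/30.00 + (14−18.00)²/18.00 + (14−30.00)²/30.00 + (29−24.00)²/24.00 + (32−6.00)²/6.00 = 127.1639
df = 4
p-value (upper-tail) = 0.00000
At α=0.05: p < α → reject H₀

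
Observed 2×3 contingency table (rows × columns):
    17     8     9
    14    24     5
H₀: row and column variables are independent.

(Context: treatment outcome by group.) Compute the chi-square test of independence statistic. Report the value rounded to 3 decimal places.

test statistic = 8.497

Row totals [34, 43], col totals [31, 32, 14], n=77
χ² = (17−13.69)²/13.69 + (8−14.13)²/14.13 + (9−6.18)²/6.18 + (14−17.31)²/17.31 + (24−17.87)²/17.87 + (5−7.82)²/7.82 = 8.4973
df = 2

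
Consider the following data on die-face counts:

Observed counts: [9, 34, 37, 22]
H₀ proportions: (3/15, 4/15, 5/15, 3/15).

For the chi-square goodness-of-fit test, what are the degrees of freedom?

degrees of freedom = 3

df = k − 1 = 4 − 1 = 3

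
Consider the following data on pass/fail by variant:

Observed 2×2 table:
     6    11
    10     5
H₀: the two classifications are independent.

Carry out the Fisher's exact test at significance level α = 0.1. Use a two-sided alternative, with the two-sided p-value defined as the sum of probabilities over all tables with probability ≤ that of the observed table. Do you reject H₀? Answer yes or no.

reject H₀: no

Margins: r₁=17, r₂=15, c₁=16, c₂=16, n=32
p_obs = C(17,6)·C(15,10)/C(32,16); sum pmf over tables with pmf ≤ p_obs
p-value (two-sided) = 0.15561
At α=0.1: p ≥ α → fail to reject H₀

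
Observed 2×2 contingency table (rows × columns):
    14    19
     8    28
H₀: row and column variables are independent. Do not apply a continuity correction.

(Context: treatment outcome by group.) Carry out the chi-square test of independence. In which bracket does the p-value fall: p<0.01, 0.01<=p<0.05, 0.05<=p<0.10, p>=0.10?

p-value bracket: 0.05<=p<0.10

Row totals [33, 36], col totals [22, 47], n=69
χ² = (14−10.52)²/10.52 + (19−22.48)²/22.48 + (8−11.48)²/11.48 + (28−24.52)²/24.52 = 3.2354
df = 1
p-value (upper-tail) = 0.07206
→ bracket: 0.05<=p<0.10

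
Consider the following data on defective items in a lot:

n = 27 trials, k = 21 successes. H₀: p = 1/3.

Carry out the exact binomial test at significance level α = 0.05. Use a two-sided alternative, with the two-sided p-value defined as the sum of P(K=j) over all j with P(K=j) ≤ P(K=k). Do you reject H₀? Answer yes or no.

reject H₀: yes

Exact binomial: n=27, k=21, p₀=1/3=0.3333
P(X=j) = C(n,j)·p₀^j·(1−p₀)^(n−j); p = Σ P(X=j) over j with P(X=j) ≤ P(X=21)
p-value (two-sided) = 0.00000
At α=0.05: p < α → reject H₀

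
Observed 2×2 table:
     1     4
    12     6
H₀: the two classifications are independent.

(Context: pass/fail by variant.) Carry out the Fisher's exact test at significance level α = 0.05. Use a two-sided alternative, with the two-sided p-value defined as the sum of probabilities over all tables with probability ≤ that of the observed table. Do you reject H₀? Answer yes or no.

reject H₀: no

Margins: r₁=5, r₂=18, c₁=13, c₂=10, n=23
p_obs = C(5,1)·C(18,12)/C(23,13); sum pmf over tables with pmf ≤ p_obs
p-value (two-sided) = 0.12687
At α=0.05: p ≥ α → fail to reject H₀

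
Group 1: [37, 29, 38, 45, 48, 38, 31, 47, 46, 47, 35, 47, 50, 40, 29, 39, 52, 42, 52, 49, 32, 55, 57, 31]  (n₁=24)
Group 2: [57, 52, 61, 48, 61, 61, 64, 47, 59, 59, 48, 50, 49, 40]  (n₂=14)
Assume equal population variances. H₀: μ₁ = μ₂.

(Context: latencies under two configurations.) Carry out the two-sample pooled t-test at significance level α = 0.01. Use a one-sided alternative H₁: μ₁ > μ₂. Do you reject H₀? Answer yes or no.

reject H₀: no

x̄₁=42.333, s₁=8.442, n₁=24
x̄₂=54.000, s₂=7.168, n₂=14
s_p² = [23·8.442² + 13·7.168²]/36 = 64.0926
SE = √(s_p²·(1/24+1/14)) = 2.6923
t = (42.333−54.000)/2.6923 = -4.3333
df = 36
p-value (one-sided, H₁ greater) = 0.99994
At α=0.01: p ≥ α → fail to reject H₀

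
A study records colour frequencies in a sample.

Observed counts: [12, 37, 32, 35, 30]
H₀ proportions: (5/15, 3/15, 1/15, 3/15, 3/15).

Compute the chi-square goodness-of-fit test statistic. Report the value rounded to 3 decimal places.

test statistic = 81.822

n = 146; E_i = n·p_i = [48.67, 29.20, 9.73, 29.20, 29.20]
χ² = (12−48.67)²/48.67 + (37−29.20)²/29.20 + (32−9.73)²/9.73 + (35−29.20)²/29.20 + (30−29.20)²/29.20 = 81.8219
df = 4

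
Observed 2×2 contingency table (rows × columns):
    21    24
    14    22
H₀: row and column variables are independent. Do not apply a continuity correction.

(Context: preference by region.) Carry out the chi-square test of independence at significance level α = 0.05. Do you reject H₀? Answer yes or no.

Row totals [45, 36], col totals [35, 46], n=81
χ² = (21−19.44)²/19.44 + (24−25.56)²/25.56 + (14−15.56)²/15.56 + (22−20.44)²/20.44 = 0.4930
df = 1
p-value (upper-tail) = 0.48257
At α=0.05: p ≥ α → fail to reject H₀

reject H₀: no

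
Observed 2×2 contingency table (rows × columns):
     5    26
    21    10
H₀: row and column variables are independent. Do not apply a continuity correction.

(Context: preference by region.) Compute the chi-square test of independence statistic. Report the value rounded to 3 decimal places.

Row totals [31, 31], col totals [26, 36], n=62
χ² = (5−13.00)²/13.00 + (26−18.00)²/18.00 + (21−13.00)²/13.00 + (10−18.00)²/18.00 = 16.9573
df = 1

test statistic = 16.957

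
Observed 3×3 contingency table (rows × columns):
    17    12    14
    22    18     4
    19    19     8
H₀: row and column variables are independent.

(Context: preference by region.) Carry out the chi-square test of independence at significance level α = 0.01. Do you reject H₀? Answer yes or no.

reject H₀: no

Row totals [43, 44, 46], col totals [58, 49, 26], n=133
χ² = (17−18.75)²/18.75 + (12−15.84)²/15.84 + (14−8.41)²/8.41 + (22−19.19)²/19.19 + (18−16.21)²/16.21 + (4−8.60)²/8.60 + (19−20.06)²/20.06 + (19−16.95)²/16.95 + (8−8.99)²/8.99 = 8.3036
df = 4
p-value (upper-tail) = 0.08107
At α=0.01: p ≥ α → fail to reject H₀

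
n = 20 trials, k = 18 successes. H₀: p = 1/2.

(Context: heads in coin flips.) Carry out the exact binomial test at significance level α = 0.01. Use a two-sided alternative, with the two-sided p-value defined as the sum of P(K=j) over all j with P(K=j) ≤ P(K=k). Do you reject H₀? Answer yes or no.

Exact binomial: n=20, k=18, p₀=1/2=0.5000
P(X=j) = C(n,j)·p₀^j·(1−p₀)^(n−j); p = Σ P(X=j) over j with P(X=j) ≤ P(X=18)
p-value (two-sided) = 0.00040
At α=0.01: p < α → reject H₀

reject H₀: yes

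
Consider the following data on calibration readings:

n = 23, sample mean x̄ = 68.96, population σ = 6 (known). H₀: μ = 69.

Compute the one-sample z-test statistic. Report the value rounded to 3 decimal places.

SE = σ/√n = 6/√23 = 1.2511
z = (x̄−μ₀)/SE = (68.96−69)/1.2511 = -0.0320

test statistic = -0.032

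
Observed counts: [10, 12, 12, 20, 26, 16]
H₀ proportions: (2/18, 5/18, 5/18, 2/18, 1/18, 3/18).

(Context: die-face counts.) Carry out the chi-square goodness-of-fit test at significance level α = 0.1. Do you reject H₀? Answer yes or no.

reject H₀: yes

n = 96; E_i = n·p_i = [10.67, 26.67, 26.67, 10.67, 5.33, 16.00]
χ² = (10−10.67)²/10.67 + (12−26.67)²/26.67 + (12−26.67)²/26.67 + (20−10.67)²/10.67 + (26−5.33)²/5.33 + (16−16.00)²/16.00 = 104.4250
df = 5
p-value (upper-tail) = 0.00000
At α=0.1: p < α → reject H₀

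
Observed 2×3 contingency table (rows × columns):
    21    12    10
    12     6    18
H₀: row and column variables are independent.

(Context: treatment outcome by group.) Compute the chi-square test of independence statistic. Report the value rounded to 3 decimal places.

Row totals [43, 36], col totals [33, 18, 28], n=79
χ² = (21−17.96)²/17.96 + (12−9.80)²/9.80 + (10−15.24)²/15.24 + (12−15.04)²/15.04 + (6−8.20)²/8.20 + (18−12.76)²/12.76 = 6.1684
df = 2

test statistic = 6.168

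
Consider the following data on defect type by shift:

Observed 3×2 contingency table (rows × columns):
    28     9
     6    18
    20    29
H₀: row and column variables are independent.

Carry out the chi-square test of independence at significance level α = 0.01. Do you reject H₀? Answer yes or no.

reject H₀: yes

Row totals [37, 24, 49], col totals [54, 56], n=110
χ² = (28−18.16)²/18.16 + (9−18.84)²/18.84 + (6−11.78)²/11.78 + (18−12.22)²/12.22 + (20−24.05)²/24.05 + (29−24.95)²/24.95 = 17.3792
df = 2
p-value (upper-tail) = 0.00017
At α=0.01: p < α → reject H₀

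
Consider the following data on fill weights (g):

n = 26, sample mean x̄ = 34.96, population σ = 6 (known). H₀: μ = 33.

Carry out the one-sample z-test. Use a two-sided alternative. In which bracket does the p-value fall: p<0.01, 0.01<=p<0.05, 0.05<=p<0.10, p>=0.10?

p-value bracket: 0.05<=p<0.10

SE = σ/√n = 6/√26 = 1.1767
z = (x̄−μ₀)/SE = (34.96−33)/1.1767 = 1.6657
p-value (two-sided) = 0.09578
→ bracket: 0.05<=p<0.10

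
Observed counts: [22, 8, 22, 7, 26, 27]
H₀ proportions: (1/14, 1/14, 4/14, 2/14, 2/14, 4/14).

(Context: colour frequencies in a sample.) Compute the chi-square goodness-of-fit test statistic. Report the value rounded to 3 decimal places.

test statistic = 39.719

n = 112; E_i = n·p_i = [8.00, 8.00, 32.00, 16.00, 16.00, 32.00]
χ² = (22−8.00)²/8.00 + (8−8.00)²/8.00 + (22−32.00)²/32.00 + (7−16.00)²/16.00 + (26−16.00)²/16.00 + (27−32.00)²/32.00 = 39.7188
df = 5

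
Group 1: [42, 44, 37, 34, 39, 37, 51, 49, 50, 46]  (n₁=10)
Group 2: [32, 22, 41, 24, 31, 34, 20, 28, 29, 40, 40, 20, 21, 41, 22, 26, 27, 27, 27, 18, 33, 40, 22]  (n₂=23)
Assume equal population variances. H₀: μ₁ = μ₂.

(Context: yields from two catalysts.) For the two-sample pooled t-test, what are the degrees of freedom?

degrees of freedom = 31

df = n₁ + n₂ − 2 = 10 + 23 − 2 = 31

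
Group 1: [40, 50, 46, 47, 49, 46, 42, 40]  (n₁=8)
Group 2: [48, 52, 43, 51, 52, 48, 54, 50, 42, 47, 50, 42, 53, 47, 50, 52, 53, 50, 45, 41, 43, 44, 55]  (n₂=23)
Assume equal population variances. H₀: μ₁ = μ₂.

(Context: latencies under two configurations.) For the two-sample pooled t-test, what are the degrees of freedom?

degrees of freedom = 29

df = n₁ + n₂ − 2 = 8 + 23 − 2 = 29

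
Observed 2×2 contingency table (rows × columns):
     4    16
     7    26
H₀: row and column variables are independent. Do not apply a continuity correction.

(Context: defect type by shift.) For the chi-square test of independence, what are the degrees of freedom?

df = (r−1)(c−1) = (2−1)·(2−1) = 1

degrees of freedom = 1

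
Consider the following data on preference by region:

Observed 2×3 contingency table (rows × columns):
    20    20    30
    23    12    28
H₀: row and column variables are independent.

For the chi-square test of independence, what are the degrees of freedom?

df = (r−1)(c−1) = (2−1)·(3−1) = 2

degrees of freedom = 2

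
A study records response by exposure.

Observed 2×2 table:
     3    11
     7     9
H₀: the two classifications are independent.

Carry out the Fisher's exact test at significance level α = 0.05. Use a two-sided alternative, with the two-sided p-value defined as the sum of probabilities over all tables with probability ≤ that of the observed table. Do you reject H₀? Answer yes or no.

Margins: r₁=14, r₂=16, c₁=10, c₂=20, n=30
p_obs = C(14,3)·C(16,7)/C(30,10); sum pmf over tables with pmf ≤ p_obs
p-value (two-sided) = 0.26024
At α=0.05: p ≥ α → fail to reject H₀

reject H₀: no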